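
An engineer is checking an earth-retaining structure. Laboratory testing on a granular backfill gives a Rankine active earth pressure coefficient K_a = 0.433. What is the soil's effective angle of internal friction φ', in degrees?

K_a = tan²(45° − φ/2) ⇒ 45° − φ/2 = arctan(√0.433) = 33.35°.
φ = 2(45° − 33.35°) = 23.31°.

23.3°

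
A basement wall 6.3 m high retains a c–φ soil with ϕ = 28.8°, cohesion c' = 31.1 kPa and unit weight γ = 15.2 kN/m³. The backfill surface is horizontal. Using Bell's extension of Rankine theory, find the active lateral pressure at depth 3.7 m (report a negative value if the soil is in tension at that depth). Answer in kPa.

-17.1 kPa

K_a = (1 − sin φ)/(1 + sin φ) = 0.3498.
σ_a = K_a γ z − 2c√K_a = 0.3498×15.2×3.7 − 2×31.1×0.5914 = -17.11 kPa.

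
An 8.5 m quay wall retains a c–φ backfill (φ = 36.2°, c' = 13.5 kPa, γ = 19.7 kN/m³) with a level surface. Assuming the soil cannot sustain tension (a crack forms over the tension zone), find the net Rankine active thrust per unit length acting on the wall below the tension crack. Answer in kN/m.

K_a = 0.2574; √K_a = 0.5073.
Tension-crack depth z_c = 2c/(γ√K_a) = 2×13.5/(19.7×0.5073) = 2.702 m.
σ_a at base = K_a γ H − 2c√K_a = 0.2574×19.7×8.5 − 2×13.5×0.5073 = 29.40 kPa.
P_a = ½ × 29.40 × (H − z_c) = 0.5×29.40×5.798 = 85.24 kN/m.

85.2 kN/m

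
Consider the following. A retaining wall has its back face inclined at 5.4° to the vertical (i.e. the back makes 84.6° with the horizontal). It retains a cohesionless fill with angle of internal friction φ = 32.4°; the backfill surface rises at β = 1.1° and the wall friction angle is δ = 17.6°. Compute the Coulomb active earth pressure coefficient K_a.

0.316

K_a = sin²(α+φ) / [sin²α · sin(α−δ) · (1 + √{sin(φ+δ)sin(φ−β) / (sin(α−δ)sin(α+β))})²].
With α = 84.6°, φ = 32.4°, δ = 17.6°, β = 1.1°: K_a = 0.3164.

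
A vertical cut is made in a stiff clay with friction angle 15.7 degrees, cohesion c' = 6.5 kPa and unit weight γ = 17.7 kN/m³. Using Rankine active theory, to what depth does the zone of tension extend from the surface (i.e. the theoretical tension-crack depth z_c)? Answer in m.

0.969 m

K_a = tan²(45° − 15.7°/2) = 0.5741; √K_a = 0.7577.
The active pressure is zero where K_a γ z = 2c√K_a, so z_c = 2c/(γ√K_a) = 2×6.5/(17.7×0.7577) = 0.9694 m.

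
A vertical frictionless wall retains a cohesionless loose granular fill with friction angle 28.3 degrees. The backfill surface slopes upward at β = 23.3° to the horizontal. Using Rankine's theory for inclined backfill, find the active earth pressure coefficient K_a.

K_a = cos β · (cos β − √(cos²β − cos²φ)) / (cos β + √(cos²β − cos²φ)).
cos β = 0.9184, cos φ = 0.8805, √(cos²β − cos²φ) = 0.2613.
K_a = 0.9184 × (0.9184 − 0.2613)/(0.9184 + 0.2613) = 0.5115.

0.512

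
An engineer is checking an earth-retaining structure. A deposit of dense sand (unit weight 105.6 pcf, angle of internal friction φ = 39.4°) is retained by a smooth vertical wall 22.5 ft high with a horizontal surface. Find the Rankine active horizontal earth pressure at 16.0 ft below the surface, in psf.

378 psf

K_a = (1 − sin φ)/(1 + sin φ) = 0.2234.
σ_h = K_a γ z = 0.2234 × 105.6 × 16.0 = 377.5 psf.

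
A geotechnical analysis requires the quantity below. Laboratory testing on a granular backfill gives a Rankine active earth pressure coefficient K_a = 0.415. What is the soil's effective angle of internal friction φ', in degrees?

24.4°

K_a = tan²(45° − φ/2) ⇒ 45° − φ/2 = arctan(√0.415) = 32.79°.
φ = 2(45° − 32.79°) = 24.42°.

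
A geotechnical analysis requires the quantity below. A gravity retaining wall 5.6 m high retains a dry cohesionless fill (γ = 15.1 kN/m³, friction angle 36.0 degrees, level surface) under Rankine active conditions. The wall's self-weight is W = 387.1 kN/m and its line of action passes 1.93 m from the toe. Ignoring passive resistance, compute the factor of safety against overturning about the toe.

K_a = tan²(45° − 36.0°/2) = 0.2596.
P_a = ½K_aγH² = 0.5×0.2596×15.1×5.6² = 61.47 kN/m, acting at H/3 = 1.867 m above the base.
Overturning moment M_o = P_a × H/3 = 61.47 × 1.867 = 114.7.
Resisting moment M_r = W × 1.93 = 387.1 × 1.93 = 747.1.
FS_overturning = M_r/M_o = 747.1/114.7 = 6.511.

6.51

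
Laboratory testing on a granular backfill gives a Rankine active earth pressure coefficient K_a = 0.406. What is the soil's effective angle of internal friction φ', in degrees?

25.0°

K_a = tan²(45° − φ/2) ⇒ 45° − φ/2 = arctan(√0.406) = 32.50°.
φ = 2(45° − 32.50°) = 24.99°.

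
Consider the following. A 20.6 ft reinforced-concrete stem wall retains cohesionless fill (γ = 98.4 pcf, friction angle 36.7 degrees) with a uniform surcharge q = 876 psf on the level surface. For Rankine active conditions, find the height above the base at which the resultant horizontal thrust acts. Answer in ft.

K_a = 0.2519.
Triangular part P₁ = ½K_aγH² = 5258 at H/3 = 6.867 ft; rectangular part P₂ = K_a q H = 4545 at H/2 = 10.30 ft.
ȳ = (P₁·6.867 + P₂·10.30)/(P₁+P₂) = 8.458 ft.

8.46 ft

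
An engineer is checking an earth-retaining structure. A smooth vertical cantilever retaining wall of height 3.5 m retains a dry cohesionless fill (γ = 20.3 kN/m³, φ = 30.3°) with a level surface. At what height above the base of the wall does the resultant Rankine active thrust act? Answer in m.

1.17 m

K_a = 0.3293.
The pressure distribution is triangular, so the resultant acts at H/3 above the base = 3.5/3 = 1.167 m.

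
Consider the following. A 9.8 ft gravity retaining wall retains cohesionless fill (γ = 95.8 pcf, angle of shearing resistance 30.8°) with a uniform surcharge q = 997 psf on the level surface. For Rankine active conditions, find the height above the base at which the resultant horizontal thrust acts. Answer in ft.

K_a = 0.3227.
Triangular part P₁ = ½K_aγH² = 1485 at H/3 = 3.267 ft; rectangular part P₂ = K_a q H = 3153 at H/2 = 4.900 ft.
ȳ = (P₁·3.267 + P₂·4.900)/(P₁+P₂) = 4.377 ft.

4.38 ft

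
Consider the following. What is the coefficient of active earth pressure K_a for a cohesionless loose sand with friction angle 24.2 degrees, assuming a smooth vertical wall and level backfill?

K_a = tan²(45° − φ/2) = tan²(32.90°) = 0.4185.

0.419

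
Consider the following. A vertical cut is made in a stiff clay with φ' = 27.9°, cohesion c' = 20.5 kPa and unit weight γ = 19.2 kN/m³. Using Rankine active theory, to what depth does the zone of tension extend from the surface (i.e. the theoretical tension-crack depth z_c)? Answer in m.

K_a = tan²(45° − 27.9°/2) = 0.3625; √K_a = 0.6020.
The active pressure is zero where K_a γ z = 2c√K_a, so z_c = 2c/(γ√K_a) = 2×20.5/(19.2×0.6020) = 3.547 m.

3.55 m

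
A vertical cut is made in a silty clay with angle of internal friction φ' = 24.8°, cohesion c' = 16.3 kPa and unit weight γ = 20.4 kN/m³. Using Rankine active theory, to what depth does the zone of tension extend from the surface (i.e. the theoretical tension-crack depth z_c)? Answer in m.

2.50 m

K_a = tan²(45° − 24.8°/2) = 0.4090; √K_a = 0.6395.
The active pressure is zero where K_a γ z = 2c√K_a, so z_c = 2c/(γ√K_a) = 2×16.3/(20.4×0.6395) = 2.499 m.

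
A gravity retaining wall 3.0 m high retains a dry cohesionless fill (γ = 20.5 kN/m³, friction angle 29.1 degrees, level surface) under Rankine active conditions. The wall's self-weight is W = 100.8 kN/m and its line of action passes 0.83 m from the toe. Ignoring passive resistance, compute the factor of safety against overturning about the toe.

K_a = tan²(45° − 29.1°/2) = 0.3456.
P_a = ½K_aγH² = 0.5×0.3456×20.5×3.0² = 31.88 kN/m, acting at H/3 = 1.000 m above the base.
Overturning moment M_o = P_a × H/3 = 31.88 × 1.000 = 31.88.
Resisting moment M_r = W × 0.83 = 100.8 × 0.83 = 83.66.
FS_overturning = M_r/M_o = 83.66/31.88 = 2.624.

2.62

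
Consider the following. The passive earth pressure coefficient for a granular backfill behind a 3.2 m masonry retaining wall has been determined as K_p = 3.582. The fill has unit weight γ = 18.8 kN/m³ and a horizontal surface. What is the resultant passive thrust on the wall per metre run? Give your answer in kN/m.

345 kN/m

P = ½ K_p γ H² = 0.5 × 3.582 × 18.8 × 3.2² = 344.8 kN/m.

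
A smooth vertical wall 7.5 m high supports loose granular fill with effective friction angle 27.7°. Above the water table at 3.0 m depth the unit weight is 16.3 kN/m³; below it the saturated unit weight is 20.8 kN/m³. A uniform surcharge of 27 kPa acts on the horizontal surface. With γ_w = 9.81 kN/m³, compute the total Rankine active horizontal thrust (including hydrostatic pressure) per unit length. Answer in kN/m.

K_a = tan²(45° − φ/2) = 0.3653.
γ' = 20.8 − 9.81 = 10.99 kN/m³. h₂ = H − d_w = 4.5 m.
σ'_h: at surface K_a·q = 9.864; at WT K_a(q+γd_w) = 27.73; at base K_a(q+γd_w+γ'h₂) = 45.80 kPa.
P₁ = ½(9.864+27.73)×3.0 = 56.39; P₂ = ½(27.73+45.80)×4.5 = 165.4; P_w = ½γ_w h₂² = 99.33.
Total = 56.39+165.4+99.33 = 321.1 kN/m.

321 kN/m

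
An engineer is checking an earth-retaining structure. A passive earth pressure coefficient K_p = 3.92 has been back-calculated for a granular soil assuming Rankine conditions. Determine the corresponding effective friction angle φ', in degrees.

36.4°

K_p = (1+sin φ)/(1−sin φ) ⇒ sin φ = (K_p − 1)/(K_p + 1) = 0.5935.
φ = arcsin(0.5935) = 36.41°.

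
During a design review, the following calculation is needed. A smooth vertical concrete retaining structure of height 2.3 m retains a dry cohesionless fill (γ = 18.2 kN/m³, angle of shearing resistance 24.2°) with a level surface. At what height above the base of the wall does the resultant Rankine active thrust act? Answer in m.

K_a = 0.4185.
The pressure distribution is triangular, so the resultant acts at H/3 above the base = 2.3/3 = 0.7667 m.

0.767 m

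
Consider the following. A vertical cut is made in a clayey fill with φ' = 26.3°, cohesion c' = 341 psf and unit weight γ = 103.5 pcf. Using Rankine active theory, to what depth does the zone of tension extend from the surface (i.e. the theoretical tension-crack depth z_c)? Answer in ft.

K_a = tan²(45° − 26.3°/2) = 0.3859; √K_a = 0.6212.
The active pressure is zero where K_a γ z = 2c√K_a, so z_c = 2c/(γ√K_a) = 2×341/(103.5×0.6212) = 10.61 ft.

10.6 ft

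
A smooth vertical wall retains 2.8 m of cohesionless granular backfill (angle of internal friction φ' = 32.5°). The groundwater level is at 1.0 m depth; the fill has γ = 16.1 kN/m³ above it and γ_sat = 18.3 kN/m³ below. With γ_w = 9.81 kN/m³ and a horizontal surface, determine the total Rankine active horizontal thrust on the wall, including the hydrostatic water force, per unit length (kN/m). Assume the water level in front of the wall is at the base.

31.2 kN/m

K_a = tan²(45° − φ/2) = 0.3010.
γ' = 18.3 − 9.81 = 8.490 kN/m³. Depth below WT = 1.8 m.
σ'_h at WT = K_a γ d_w = 4.846 kPa; at base = 4.846 + K_a γ' × 1.8 = 9.445 kPa.
P₁ (0–1.0 m) = ½×4.846×1.0 = 2.423. P₂ (1.0–2.8 m) = ½(4.846+9.445)×1.8 = 12.86.
P_w = ½ γ_w h₂² = 0.5×9.81×1.8² = 15.89. Total = 2.423+12.86+15.89 = 31.18 kN/m.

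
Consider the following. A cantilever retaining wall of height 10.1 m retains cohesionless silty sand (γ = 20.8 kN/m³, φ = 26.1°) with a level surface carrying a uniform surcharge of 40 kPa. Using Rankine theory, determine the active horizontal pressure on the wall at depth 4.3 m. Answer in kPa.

K_a = (1 − sin φ)/(1 + sin φ) = 0.3889.
σ_v = γz + q = 20.8 × 4.3 + 40 = 129.4 kPa.
σ_h = K_a σ_v = 0.3889 × 129.4 = 50.35 kPa.

50.3 kPa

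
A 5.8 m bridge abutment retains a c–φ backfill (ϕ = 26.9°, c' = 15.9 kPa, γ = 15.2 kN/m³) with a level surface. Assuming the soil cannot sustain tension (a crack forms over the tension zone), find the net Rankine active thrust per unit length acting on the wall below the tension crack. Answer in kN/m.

16.4 kN/m

K_a = 0.3770; √K_a = 0.6140.
Tension-crack depth z_c = 2c/(γ√K_a) = 2×15.9/(15.2×0.6140) = 3.407 m.
σ_a at base = K_a γ H − 2c√K_a = 0.3770×15.2×5.8 − 2×15.9×0.6140 = 13.71 kPa.
P_a = ½ × 13.71 × (H − z_c) = 0.5×13.71×2.393 = 16.40 kN/m.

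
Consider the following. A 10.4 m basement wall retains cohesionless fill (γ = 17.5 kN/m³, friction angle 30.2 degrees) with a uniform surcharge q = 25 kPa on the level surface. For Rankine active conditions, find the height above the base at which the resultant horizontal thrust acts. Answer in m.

K_a = 0.3307.
Triangular part P₁ = ½K_aγH² = 312.9 at H/3 = 3.467 m; rectangular part P₂ = K_a q H = 85.97 at H/2 = 5.200 m.
ȳ = (P₁·3.467 + P₂·5.200)/(P₁+P₂) = 3.840 m.

3.84 m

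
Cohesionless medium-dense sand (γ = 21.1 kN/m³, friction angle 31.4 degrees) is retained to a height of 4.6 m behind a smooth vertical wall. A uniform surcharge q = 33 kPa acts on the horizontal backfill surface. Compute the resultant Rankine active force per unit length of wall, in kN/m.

118 kN/m

K_a = tan²(45° − φ/2) = 0.3149.
Soil triangle: ½ K_a γ H² = 0.5×0.3149×21.1×4.6² = 70.30 kN/m.
Surcharge rectangle: K_a q H = 0.3149×33×4.6 = 47.80 kN/m.
Total = 70.30 + 47.80 = 118.1 kN/m.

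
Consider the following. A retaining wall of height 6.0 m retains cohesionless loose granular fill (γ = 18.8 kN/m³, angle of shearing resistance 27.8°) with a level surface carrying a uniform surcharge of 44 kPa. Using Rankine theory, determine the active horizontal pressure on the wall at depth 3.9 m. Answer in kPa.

K_a = (1 − sin φ)/(1 + sin φ) = 0.3639.
σ_v = γz + q = 18.8 × 3.9 + 44 = 117.3 kPa.
σ_h = K_a σ_v = 0.3639 × 117.3 = 42.69 kPa.

42.7 kPa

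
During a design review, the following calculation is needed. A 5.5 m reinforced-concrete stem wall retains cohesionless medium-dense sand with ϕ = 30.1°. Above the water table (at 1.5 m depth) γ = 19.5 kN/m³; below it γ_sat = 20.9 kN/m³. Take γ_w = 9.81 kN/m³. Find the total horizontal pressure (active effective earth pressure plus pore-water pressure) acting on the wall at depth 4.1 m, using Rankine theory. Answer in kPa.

K_a = (1 − sin φ)/(1 + sin φ) = 0.3320.
γ' = 20.9 − 9.81 = 11.09 kN/m³.
Effective vertical stress at 4.1 m: σ'_v = 19.5×1.5 + 11.09×2.60 = 58.08 kPa.
σ'_h = K_a σ'_v = 0.3320 × 58.08 = 19.28 kPa; u = γ_w × 2.60 = 25.51 kPa.
Total σ_h = 19.28 + 25.51 = 44.79 kPa.

44.8 kPa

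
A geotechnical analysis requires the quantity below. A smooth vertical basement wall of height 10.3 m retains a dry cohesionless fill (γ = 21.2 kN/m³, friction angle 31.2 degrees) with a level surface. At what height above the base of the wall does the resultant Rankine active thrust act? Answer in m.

K_a = 0.3175.
The pressure distribution is triangular, so the resultant acts at H/3 above the base = 10.3/3 = 3.433 m.

3.43 m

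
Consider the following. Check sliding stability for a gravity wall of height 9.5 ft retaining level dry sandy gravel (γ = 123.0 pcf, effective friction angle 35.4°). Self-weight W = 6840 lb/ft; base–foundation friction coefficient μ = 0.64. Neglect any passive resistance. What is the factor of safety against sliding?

2.96

K_a = tan²(45° − 35.4°/2) = 0.2664.
P_a = ½K_aγH² = 0.5×0.2664×123.0×9.5² = 1479 lb/ft, acting at H/3 = 3.167 ft above the base.
FS_sliding = μW / P_a = 0.64×6840 / 1479 = 2.961.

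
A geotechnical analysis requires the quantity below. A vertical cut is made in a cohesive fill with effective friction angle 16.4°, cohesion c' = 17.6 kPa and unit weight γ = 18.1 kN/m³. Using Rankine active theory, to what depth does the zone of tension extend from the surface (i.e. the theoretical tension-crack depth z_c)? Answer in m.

2.60 m

K_a = tan²(45° − 16.4°/2) = 0.5596; √K_a = 0.7481.
The active pressure is zero where K_a γ z = 2c√K_a, so z_c = 2c/(γ√K_a) = 2×17.6/(18.1×0.7481) = 2.600 m.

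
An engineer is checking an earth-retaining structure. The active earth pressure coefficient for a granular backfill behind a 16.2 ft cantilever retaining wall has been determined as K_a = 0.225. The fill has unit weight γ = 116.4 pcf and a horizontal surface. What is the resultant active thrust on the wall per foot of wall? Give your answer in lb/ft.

3440 lb/ft

P = ½ K_a γ H² = 0.5 × 0.225 × 116.4 × 16.2² = 3437 lb/ft.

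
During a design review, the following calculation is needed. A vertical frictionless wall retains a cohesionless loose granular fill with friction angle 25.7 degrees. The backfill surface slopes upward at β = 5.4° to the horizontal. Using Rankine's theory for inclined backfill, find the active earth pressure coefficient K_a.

0.402

K_a = cos β · (cos β − √(cos²β − cos²φ)) / (cos β + √(cos²β − cos²φ)).
cos β = 0.9956, cos φ = 0.9011, √(cos²β − cos²φ) = 0.4233.
K_a = 0.9956 × (0.9956 − 0.4233)/(0.9956 + 0.4233) = 0.4015.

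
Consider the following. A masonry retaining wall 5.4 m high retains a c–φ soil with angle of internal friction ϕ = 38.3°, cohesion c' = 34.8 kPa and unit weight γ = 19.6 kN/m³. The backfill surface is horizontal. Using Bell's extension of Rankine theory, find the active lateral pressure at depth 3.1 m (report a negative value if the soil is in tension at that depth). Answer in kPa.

K_a = (1 − sin φ)/(1 + sin φ) = 0.2347.
σ_a = K_a γ z − 2c√K_a = 0.2347×19.6×3.1 − 2×34.8×0.4845 = -19.46 kPa.

-19.5 kPa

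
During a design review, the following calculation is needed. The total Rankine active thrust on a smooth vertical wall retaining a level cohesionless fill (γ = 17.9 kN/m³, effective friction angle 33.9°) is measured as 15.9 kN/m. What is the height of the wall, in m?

2.50 m

K_a = 0.2839. P_a = ½ K_a γ H² ⇒ H = √(2P_a/(K_a γ)).
H = √(2×15.9/(0.2839×17.9)) = 2.501 m.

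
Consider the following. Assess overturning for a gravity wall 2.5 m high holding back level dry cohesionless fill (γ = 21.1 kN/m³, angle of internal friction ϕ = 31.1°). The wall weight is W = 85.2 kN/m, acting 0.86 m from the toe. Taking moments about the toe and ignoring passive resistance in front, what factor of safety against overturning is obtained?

K_a = tan²(45° − 31.1°/2) = 0.3188.
P_a = ½K_aγH² = 0.5×0.3188×21.1×2.5² = 21.02 kN/m, acting at H/3 = 0.8333 m above the base.
Overturning moment M_o = P_a × H/3 = 21.02 × 0.8333 = 17.52.
Resisting moment M_r = W × 0.86 = 85.2 × 0.86 = 73.27.
FS_overturning = M_r/M_o = 73.27/17.52 = 4.183.

4.18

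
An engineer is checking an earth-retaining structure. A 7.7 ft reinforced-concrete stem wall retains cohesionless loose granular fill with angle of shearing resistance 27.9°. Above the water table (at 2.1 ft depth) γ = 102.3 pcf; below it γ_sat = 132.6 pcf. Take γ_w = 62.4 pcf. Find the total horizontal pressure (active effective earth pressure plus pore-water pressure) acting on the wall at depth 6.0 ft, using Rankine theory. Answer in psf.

420 psf

K_a = (1 − sin φ)/(1 + sin φ) = 0.3625.
γ' = 132.6 − 62.4 = 70.20 pcf.
Effective vertical stress at 6.0 ft: σ'_v = 102.3×2.1 + 70.20×3.90 = 488.6 psf.
σ'_h = K_a σ'_v = 0.3625 × 488.6 = 177.1 psf; u = γ_w × 3.90 = 243.4 psf.
Total σ_h = 177.1 + 243.4 = 420.5 psf.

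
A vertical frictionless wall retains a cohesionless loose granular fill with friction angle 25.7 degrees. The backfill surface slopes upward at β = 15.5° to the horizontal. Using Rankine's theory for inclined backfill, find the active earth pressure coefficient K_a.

K_a = cos β · (cos β − √(cos²β − cos²φ)) / (cos β + √(cos²β − cos²φ)).
cos β = 0.9636, cos φ = 0.9011, √(cos²β − cos²φ) = 0.3415.
K_a = 0.9636 × (0.9636 − 0.3415)/(0.9636 + 0.3415) = 0.4593.

0.459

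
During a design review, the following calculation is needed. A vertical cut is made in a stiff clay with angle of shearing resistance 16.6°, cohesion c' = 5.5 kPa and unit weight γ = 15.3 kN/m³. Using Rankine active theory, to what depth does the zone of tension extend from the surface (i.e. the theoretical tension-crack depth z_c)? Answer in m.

0.965 m

K_a = tan²(45° − 16.6°/2) = 0.5556; √K_a = 0.7454.
The active pressure is zero where K_a γ z = 2c√K_a, so z_c = 2c/(γ√K_a) = 2×5.5/(15.3×0.7454) = 0.9646 m.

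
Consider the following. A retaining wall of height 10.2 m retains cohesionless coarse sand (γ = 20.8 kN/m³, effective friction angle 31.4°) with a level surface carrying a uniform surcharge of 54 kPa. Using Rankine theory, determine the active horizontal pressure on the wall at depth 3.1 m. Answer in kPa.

K_a = (1 − sin φ)/(1 + sin φ) = 0.3149.
σ_v = γz + q = 20.8 × 3.1 + 54 = 118.5 kPa.
σ_h = K_a σ_v = 0.3149 × 118.5 = 37.31 kPa.

37.3 kPa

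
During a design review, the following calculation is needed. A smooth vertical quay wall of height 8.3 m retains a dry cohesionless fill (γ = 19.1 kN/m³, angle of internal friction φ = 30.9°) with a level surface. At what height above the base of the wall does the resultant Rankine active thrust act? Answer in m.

K_a = 0.3214.
The pressure distribution is triangular, so the resultant acts at H/3 above the base = 8.3/3 = 2.767 m.

2.77 m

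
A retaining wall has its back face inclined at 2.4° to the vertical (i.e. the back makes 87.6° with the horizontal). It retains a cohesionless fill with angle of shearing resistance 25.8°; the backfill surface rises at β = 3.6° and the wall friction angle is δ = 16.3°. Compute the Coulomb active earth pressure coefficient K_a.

0.387

K_a = sin²(α+φ) / [sin²α · sin(α−δ) · (1 + √{sin(φ+δ)sin(φ−β) / (sin(α−δ)sin(α+β))})²].
With α = 87.6°, φ = 25.8°, δ = 16.3°, β = 3.6°: K_a = 0.3870.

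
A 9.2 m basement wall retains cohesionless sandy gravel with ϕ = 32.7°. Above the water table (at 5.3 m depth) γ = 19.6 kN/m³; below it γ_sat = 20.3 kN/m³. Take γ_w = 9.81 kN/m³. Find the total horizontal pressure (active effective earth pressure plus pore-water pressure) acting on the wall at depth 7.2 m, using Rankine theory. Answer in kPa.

K_a = (1 − sin φ)/(1 + sin φ) = 0.2985.
γ' = 20.3 − 9.81 = 10.49 kN/m³.
Effective vertical stress at 7.2 m: σ'_v = 19.6×5.3 + 10.49×1.90 = 123.8 kPa.
σ'_h = K_a σ'_v = 0.2985 × 123.8 = 36.96 kPa; u = γ_w × 1.90 = 18.64 kPa.
Total σ_h = 36.96 + 18.64 = 55.60 kPa.

55.6 kPa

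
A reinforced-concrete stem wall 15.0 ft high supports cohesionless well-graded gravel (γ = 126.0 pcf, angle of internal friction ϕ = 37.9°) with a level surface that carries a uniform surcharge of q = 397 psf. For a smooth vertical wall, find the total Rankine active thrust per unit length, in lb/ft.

4810 lb/ft

K_a = tan²(45° − φ/2) = 0.2389.
Soil triangle: ½ K_a γ H² = 0.5×0.2389×126.0×15.0² = 3387 lb/ft.
Surcharge rectangle: K_a q H = 0.2389×397×15.0 = 1423 lb/ft.
Total = 3387 + 1423 = 4810 lb/ft.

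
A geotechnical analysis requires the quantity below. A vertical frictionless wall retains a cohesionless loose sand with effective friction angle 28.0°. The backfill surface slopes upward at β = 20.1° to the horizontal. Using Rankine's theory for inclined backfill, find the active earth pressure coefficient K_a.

0.462

K_a = cos β · (cos β − √(cos²β − cos²φ)) / (cos β + √(cos²β − cos²φ)).
cos β = 0.9391, cos φ = 0.8829, √(cos²β − cos²φ) = 0.3198.
K_a = 0.9391 × (0.9391 − 0.3198)/(0.9391 + 0.3198) = 0.4619.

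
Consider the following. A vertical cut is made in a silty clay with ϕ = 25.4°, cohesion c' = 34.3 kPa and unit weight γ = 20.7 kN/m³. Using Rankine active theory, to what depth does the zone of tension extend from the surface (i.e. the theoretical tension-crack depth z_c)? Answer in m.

5.24 m

K_a = tan²(45° − 25.4°/2) = 0.3996; √K_a = 0.6322.
The active pressure is zero where K_a γ z = 2c√K_a, so z_c = 2c/(γ√K_a) = 2×34.3/(20.7×0.6322) = 5.242 m.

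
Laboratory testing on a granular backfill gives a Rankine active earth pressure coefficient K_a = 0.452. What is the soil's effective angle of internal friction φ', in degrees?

K_a = tan²(45° − φ/2) ⇒ 45° − φ/2 = arctan(√0.452) = 33.91°.
φ = 2(45° − 33.91°) = 22.17°.

22.2°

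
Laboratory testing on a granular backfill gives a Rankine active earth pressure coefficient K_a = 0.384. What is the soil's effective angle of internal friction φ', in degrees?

K_a = tan²(45° − φ/2) ⇒ 45° − φ/2 = arctan(√0.384) = 31.79°.
φ = 2(45° − 31.79°) = 26.43°.

26.4°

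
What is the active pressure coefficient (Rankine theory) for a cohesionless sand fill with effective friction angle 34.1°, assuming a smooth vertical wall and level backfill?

0.282

K_a = tan²(45° − φ/2) = tan²(27.95°) = 0.2815.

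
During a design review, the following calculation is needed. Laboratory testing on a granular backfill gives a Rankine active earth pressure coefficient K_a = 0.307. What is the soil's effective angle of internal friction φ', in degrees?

32.0°

K_a = tan²(45° − φ/2) ⇒ 45° − φ/2 = arctan(√0.307) = 28.99°.
φ = 2(45° − 28.99°) = 32.02°.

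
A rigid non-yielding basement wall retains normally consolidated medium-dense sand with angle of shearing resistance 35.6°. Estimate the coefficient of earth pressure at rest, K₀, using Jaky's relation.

0.418

K₀ = 1 − sin φ' = 1 − sin 35.6° = 0.4179.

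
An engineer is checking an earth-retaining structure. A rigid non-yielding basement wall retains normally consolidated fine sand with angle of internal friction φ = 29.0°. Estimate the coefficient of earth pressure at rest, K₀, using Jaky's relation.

0.515

K₀ = 1 − sin φ' = 1 − sin 29.0° = 0.5152.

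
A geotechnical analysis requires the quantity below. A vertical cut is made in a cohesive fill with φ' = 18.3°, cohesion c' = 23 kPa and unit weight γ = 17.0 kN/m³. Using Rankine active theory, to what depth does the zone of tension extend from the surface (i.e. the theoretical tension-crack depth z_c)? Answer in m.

3.74 m

K_a = tan²(45° − 18.3°/2) = 0.5221; √K_a = 0.7226.
The active pressure is zero where K_a γ z = 2c√K_a, so z_c = 2c/(γ√K_a) = 2×23/(17.0×0.7226) = 3.745 m.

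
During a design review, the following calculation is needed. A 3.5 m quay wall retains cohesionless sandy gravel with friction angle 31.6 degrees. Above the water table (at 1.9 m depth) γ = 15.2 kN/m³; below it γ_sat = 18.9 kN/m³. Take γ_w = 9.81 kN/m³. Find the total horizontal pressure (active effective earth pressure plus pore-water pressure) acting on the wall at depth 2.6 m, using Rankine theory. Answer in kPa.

17.9 kPa

K_a = (1 − sin φ)/(1 + sin φ) = 0.3123.
γ' = 18.9 − 9.81 = 9.090 kN/m³.
Effective vertical stress at 2.6 m: σ'_v = 15.2×1.9 + 9.090×0.700 = 35.24 kPa.
σ'_h = K_a σ'_v = 0.3123 × 35.24 = 11.01 kPa; u = γ_w × 0.700 = 6.867 kPa.
Total σ_h = 11.01 + 6.867 = 17.88 kPa.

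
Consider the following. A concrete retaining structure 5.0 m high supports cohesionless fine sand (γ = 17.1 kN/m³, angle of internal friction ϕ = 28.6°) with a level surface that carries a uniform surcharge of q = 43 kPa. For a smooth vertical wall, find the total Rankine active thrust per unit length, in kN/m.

K_a = tan²(45° − φ/2) = 0.3525.
Soil triangle: ½ K_a γ H² = 0.5×0.3525×17.1×5.0² = 75.36 kN/m.
Surcharge rectangle: K_a q H = 0.3525×43×5.0 = 75.80 kN/m.
Total = 75.36 + 75.80 = 151.2 kN/m.

151 kN/m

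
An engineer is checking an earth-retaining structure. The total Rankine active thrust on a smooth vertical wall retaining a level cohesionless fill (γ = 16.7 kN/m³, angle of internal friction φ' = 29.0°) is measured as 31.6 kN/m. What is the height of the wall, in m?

3.30 m

K_a = 0.3470. P_a = ½ K_a γ H² ⇒ H = √(2P_a/(K_a γ)).
H = √(2×31.6/(0.3470×16.7)) = 3.303 m.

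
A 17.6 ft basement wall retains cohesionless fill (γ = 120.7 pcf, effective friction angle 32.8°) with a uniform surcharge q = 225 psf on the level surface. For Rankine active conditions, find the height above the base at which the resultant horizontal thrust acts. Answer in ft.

K_a = 0.2973.
Triangular part P₁ = ½K_aγH² = 5557 at H/3 = 5.867 ft; rectangular part P₂ = K_a q H = 1177 at H/2 = 8.800 ft.
ȳ = (P₁·5.867 + P₂·8.800)/(P₁+P₂) = 6.379 ft.

6.38 ft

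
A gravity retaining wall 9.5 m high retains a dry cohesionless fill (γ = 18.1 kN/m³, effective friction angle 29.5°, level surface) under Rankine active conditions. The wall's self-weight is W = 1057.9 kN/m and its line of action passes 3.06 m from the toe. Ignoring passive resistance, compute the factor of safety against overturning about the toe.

K_a = tan²(45° − 29.5°/2) = 0.3401.
P_a = ½K_aγH² = 0.5×0.3401×18.1×9.5² = 277.8 kN/m, acting at H/3 = 3.167 m above the base.
Overturning moment M_o = P_a × H/3 = 277.8 × 3.167 = 879.6.
Resisting moment M_r = W × 3.06 = 1057.9 × 3.06 = 3237.
FS_overturning = M_r/M_o = 3237/879.6 = 3.680.

3.68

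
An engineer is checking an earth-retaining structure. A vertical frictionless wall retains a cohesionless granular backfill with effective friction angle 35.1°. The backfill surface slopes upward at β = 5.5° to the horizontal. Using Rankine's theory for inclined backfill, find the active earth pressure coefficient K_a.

K_a = cos β · (cos β − √(cos²β − cos²φ)) / (cos β + √(cos²β − cos²φ)).
cos β = 0.9954, cos φ = 0.8181, √(cos²β − cos²φ) = 0.5670.
K_a = 0.9954 × (0.9954 − 0.5670)/(0.9954 + 0.5670) = 0.2730.

0.273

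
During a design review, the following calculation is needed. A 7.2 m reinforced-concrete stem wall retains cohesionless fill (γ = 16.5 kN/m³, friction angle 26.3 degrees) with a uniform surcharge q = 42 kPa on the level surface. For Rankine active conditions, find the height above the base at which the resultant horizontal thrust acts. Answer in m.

K_a = 0.3859.
Triangular part P₁ = ½K_aγH² = 165.1 at H/3 = 2.400 m; rectangular part P₂ = K_a q H = 116.7 at H/2 = 3.600 m.
ȳ = (P₁·2.400 + P₂·3.600)/(P₁+P₂) = 2.897 m.

2.90 m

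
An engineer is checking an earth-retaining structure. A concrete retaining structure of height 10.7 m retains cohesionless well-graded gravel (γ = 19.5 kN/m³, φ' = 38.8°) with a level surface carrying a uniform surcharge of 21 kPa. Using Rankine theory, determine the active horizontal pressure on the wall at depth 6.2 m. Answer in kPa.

32.6 kPa

K_a = (1 − sin φ)/(1 + sin φ) = 0.2296.
σ_v = γz + q = 19.5 × 6.2 + 21 = 141.9 kPa.
σ_h = K_a σ_v = 0.2296 × 141.9 = 32.57 kPa.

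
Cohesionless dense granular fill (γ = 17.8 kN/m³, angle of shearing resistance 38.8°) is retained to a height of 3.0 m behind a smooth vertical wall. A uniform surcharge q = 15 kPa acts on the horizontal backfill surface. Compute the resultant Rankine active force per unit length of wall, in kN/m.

K_a = tan²(45° − φ/2) = 0.2296.
Soil triangle: ½ K_a γ H² = 0.5×0.2296×17.8×3.0² = 18.39 kN/m.
Surcharge rectangle: K_a q H = 0.2296×15×3.0 = 10.33 kN/m.
Total = 18.39 + 10.33 = 28.72 kN/m.

28.7 kN/m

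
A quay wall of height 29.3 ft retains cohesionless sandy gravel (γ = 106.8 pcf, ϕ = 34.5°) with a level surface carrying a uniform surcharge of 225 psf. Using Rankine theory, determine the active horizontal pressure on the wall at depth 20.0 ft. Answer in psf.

654 psf

K_a = (1 − sin φ)/(1 + sin φ) = 0.2768.
σ_v = γz + q = 106.8 × 20.0 + 225 = 2361 psf.
σ_h = K_a σ_v = 0.2768 × 2361 = 653.5 psf.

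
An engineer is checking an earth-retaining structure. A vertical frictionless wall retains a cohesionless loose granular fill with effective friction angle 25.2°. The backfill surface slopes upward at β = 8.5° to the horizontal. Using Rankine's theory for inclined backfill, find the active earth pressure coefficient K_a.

K_a = cos β · (cos β − √(cos²β − cos²φ)) / (cos β + √(cos²β − cos²φ)).
cos β = 0.9890, cos φ = 0.9048, √(cos²β − cos²φ) = 0.3993.
K_a = 0.9890 × (0.9890 − 0.3993)/(0.9890 + 0.3993) = 0.4201.

0.420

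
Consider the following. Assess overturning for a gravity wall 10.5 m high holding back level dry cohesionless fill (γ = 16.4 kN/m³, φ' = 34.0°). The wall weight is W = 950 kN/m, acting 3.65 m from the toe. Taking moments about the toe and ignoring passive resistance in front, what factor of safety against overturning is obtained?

3.88

K_a = tan²(45° − 34.0°/2) = 0.2827.
P_a = ½K_aγH² = 0.5×0.2827×16.4×10.5² = 255.6 kN/m, acting at H/3 = 3.500 m above the base.
Overturning moment M_o = P_a × H/3 = 255.6 × 3.500 = 894.6.
Resisting moment M_r = W × 3.65 = 950 × 3.65 = 3468.
FS_overturning = M_r/M_o = 3468/894.6 = 3.876.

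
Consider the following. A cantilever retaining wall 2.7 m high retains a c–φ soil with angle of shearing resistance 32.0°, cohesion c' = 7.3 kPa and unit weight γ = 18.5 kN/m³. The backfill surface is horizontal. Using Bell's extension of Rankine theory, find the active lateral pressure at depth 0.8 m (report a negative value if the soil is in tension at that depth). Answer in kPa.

-3.55 kPa

K_a = (1 − sin φ)/(1 + sin φ) = 0.3073.
σ_a = K_a γ z − 2c√K_a = 0.3073×18.5×0.8 − 2×7.3×0.5543 = -3.545 kPa.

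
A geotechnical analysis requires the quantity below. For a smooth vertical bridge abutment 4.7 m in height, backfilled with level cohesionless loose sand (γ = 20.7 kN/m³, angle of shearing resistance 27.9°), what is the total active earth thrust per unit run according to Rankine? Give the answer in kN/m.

82.9 kN/m

K_a = tan²(45° − φ/2) = 0.3625.
P_a = ½ K_a γ H² = 0.5 × 0.3625 × 20.7 × 4.7² = 82.87 kN/m.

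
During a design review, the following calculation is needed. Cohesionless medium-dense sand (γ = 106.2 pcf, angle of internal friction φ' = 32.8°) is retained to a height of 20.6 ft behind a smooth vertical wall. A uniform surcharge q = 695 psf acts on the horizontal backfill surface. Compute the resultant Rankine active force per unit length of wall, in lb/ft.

11000 lb/ft

K_a = tan²(45° − φ/2) = 0.2973.
Soil triangle: ½ K_a γ H² = 0.5×0.2973×106.2×20.6² = 6698 lb/ft.
Surcharge rectangle: K_a q H = 0.2973×695×20.6 = 4256 lb/ft.
Total = 6698 + 4256 = 10950 lb/ft.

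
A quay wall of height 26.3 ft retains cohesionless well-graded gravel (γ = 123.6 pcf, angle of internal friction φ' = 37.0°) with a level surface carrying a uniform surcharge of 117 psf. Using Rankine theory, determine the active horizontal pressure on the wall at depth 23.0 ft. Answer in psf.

736 psf

K_a = (1 − sin φ)/(1 + sin φ) = 0.2486.
σ_v = γz + q = 123.6 × 23.0 + 117 = 2960 psf.
σ_h = K_a σ_v = 0.2486 × 2960 = 735.8 psf.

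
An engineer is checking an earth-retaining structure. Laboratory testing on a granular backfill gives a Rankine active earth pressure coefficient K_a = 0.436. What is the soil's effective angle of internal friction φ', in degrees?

K_a = tan²(45° − φ/2) ⇒ 45° − φ/2 = arctan(√0.436) = 33.44°.
φ = 2(45° − 33.44°) = 23.13°.

23.1°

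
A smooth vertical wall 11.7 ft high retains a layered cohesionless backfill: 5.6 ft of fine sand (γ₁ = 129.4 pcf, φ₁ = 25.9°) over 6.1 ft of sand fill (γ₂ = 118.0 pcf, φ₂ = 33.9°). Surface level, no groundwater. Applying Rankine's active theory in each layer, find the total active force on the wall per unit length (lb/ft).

2670 lb/ft

K_a1 = tan²(45°−25.9°/2) = 0.3920; K_a2 = tan²(45°−33.9°/2) = 0.2839.
Layer 1: σ at base = K_a1 γ₁ h₁ = 284.0 psf; P₁ = ½×284.0×5.6 = 795.3.
Layer 2: σ_v at top = γ₁h₁ = 724.6; σ_h top = K_a2×724.6 = 205.7; σ_h base = K_a2×(724.6+118.0×6.1) = 410.1.
P₂ = ½(205.7+410.1)×6.1 = 1878. Total P_a = 795.3+1878 = 2674 lb/ft.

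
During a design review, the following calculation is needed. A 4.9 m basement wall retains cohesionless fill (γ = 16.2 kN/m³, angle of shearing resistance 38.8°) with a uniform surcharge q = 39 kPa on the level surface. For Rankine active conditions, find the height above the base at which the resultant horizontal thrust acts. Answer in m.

2.04 m

K_a = 0.2296.
Triangular part P₁ = ½K_aγH² = 44.64 at H/3 = 1.633 m; rectangular part P₂ = K_a q H = 43.87 at H/2 = 2.450 m.
ȳ = (P₁·1.633 + P₂·2.450)/(P₁+P₂) = 2.038 m.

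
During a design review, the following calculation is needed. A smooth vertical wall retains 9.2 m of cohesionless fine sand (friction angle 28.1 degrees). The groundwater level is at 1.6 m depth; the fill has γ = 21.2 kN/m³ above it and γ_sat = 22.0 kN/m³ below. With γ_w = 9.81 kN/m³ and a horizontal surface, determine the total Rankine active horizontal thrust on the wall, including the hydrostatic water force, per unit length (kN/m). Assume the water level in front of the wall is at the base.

K_a = tan²(45° − φ/2) = 0.3596.
γ' = 22.0 − 9.81 = 12.19 kN/m³. Depth below WT = 7.6 m.
σ'_h at WT = K_a γ d_w = 12.20 kPa; at base = 12.20 + K_a γ' × 7.6 = 45.51 kPa.
P₁ (0–1.6 m) = ½×12.20×1.6 = 9.758. P₂ (1.6–9.2 m) = ½(12.20+45.51)×7.6 = 219.3.
P_w = ½ γ_w h₂² = 0.5×9.81×7.6² = 283.3. Total = 9.758+219.3+283.3 = 512.4 kN/m.

512 kN/m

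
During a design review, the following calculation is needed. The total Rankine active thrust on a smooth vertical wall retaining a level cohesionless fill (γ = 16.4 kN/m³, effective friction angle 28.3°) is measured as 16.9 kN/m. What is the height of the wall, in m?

2.40 m

K_a = 0.3568. P_a = ½ K_a γ H² ⇒ H = √(2P_a/(K_a γ)).
H = √(2×16.9/(0.3568×16.4)) = 2.403 m.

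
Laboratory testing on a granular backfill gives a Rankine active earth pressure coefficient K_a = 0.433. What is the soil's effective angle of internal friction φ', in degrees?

23.3°

K_a = tan²(45° − φ/2) ⇒ 45° − φ/2 = arctan(√0.433) = 33.35°.
φ = 2(45° − 33.35°) = 23.31°.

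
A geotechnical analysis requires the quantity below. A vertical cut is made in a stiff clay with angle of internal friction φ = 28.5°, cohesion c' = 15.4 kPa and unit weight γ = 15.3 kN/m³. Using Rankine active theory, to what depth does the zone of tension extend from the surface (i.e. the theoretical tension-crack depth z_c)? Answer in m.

3.38 m

K_a = tan²(45° − 28.5°/2) = 0.3540; √K_a = 0.5949.
The active pressure is zero where K_a γ z = 2c√K_a, so z_c = 2c/(γ√K_a) = 2×15.4/(15.3×0.5949) = 3.384 m.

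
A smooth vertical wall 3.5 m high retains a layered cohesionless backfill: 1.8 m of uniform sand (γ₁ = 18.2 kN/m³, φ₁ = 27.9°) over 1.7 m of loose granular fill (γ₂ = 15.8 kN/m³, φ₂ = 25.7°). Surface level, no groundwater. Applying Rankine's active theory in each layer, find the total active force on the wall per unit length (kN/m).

K_a1 = tan²(45°−27.9°/2) = 0.3625; K_a2 = tan²(45°−25.7°/2) = 0.3950.
Layer 1: σ at base = K_a1 γ₁ h₁ = 11.87 kPa; P₁ = ½×11.87×1.8 = 10.69.
Layer 2: σ_v at top = γ₁h₁ = 32.76; σ_h top = K_a2×32.76 = 12.94; σ_h base = K_a2×(32.76+15.8×1.7) = 23.55.
P₂ = ½(12.94+23.55)×1.7 = 31.02. Total P_a = 10.69+31.02 = 41.71 kN/m.

41.7 kN/m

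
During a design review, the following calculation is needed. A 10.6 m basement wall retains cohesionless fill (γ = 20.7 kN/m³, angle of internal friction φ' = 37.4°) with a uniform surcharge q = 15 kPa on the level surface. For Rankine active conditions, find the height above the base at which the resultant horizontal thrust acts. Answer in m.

K_a = 0.2443.
Triangular part P₁ = ½K_aγH² = 284.1 at H/3 = 3.533 m; rectangular part P₂ = K_a q H = 38.84 at H/2 = 5.300 m.
ȳ = (P₁·3.533 + P₂·5.300)/(P₁+P₂) = 3.746 m.

3.75 m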